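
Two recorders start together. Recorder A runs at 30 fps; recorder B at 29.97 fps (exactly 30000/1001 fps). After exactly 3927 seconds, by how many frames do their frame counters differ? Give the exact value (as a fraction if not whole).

A emits 30 × 3927 = 117810 frames; B emits 30000/1001 × 3927 = 1530000/13.
Difference = 1530/13 frames (≈ 117.6923); B is behind A.

1530/13 frames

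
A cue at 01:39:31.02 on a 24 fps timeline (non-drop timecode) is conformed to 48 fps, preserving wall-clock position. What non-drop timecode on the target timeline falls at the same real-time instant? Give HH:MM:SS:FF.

Source frame index: (1×3600 + 39×60 + 31) × 24 + 2 = 143306.
Real time: 143306 / (24) = 71653/12 s.
Target frame: (71653/12) × (48) = 286612.
At 48 labels/s: frame 286612 → 01:39:31:04.

01:39:31:04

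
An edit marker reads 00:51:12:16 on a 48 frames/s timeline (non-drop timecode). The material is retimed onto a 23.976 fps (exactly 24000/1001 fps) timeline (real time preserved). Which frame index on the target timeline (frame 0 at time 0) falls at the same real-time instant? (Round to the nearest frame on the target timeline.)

Source frame index: (0×3600 + 51×60 + 12) × 48 + 16 = 147472.
Real time: 147472 / (48) = 9217/3 s.
Target frame: (9217/3) × (24000/1001) = 5672000/77 ≈ 73662.338 → 73662.

frame 73662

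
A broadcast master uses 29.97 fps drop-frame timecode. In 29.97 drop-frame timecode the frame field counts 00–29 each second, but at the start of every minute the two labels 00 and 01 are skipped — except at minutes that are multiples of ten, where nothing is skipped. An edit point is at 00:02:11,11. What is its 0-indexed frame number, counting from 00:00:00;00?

3937

Complete 10-minute blocks: 0, each 17982 frames → 0.
Remaining 2 whole minutes in the current block: 1800 + 1 × 1798 = 3598 frames.
Within the current minute: 11 × 30 + 11 − 2 = 339 (labels ;00/;01 skipped at this minute). Total = 0 + 3598 + 339 = 3937.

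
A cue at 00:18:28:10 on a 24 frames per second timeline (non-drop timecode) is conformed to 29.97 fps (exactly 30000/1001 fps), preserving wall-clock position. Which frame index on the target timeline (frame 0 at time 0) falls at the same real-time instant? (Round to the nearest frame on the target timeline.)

Source frame index: (0×3600 + 18×60 + 28) × 24 + 10 = 26602.
Real time: 26602 / (24) = 13301/12 s.
Target frame: (13301/12) × (30000/1001) = 33252500/1001 ≈ 33219.281 → 33219.

frame 33219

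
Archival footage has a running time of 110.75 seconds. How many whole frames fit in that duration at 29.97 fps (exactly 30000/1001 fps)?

3319 frames

Frames = 110.75 × 30000/1001 = 3322500/1001 ≈ 3319.1808.
Complete frames: 3319.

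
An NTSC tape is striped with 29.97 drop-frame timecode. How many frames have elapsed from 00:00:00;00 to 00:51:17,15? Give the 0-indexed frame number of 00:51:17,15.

92233

Complete 10-minute blocks: 5, each 17982 frames → 89910.
Remaining 1 whole minute in the current block: 1800 + 0 × 1798 = 1800 frames.
Within the current minute: 17 × 30 + 15 − 2 = 523 (labels ;00/;01 skipped at this minute). Total = 89910 + 1800 + 523 = 92233.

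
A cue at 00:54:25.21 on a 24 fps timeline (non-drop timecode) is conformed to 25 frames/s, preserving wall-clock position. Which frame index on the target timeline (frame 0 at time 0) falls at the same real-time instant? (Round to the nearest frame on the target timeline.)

frame 81647

Source frame index: (0×3600 + 54×60 + 25) × 24 + 21 = 78381.
Real time: 78381 / (24) = 26127/8 s.
Target frame: (26127/8) × (25) = 653175/8 ≈ 81646.875 → 81647.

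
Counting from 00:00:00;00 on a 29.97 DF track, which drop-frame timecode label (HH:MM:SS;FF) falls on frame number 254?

Each 10-minute DF block holds 10 × 60 × 30 − 9 × 2 = 17982 frames. 254 ÷ 17982 → 0 full blocks, remainder 254.
Within the partial block the first minute is 1800 frames and each further minute 1798, so 0 further minute boundaries passed. Total skipped labels = 18 × 0 + 2 × 0 = 0.
Non-drop label index = 254 + 0 = 254; at 30 labels/s that is 00:00:08:14, i.e. DF 00:00:08;14.

00:00:08;14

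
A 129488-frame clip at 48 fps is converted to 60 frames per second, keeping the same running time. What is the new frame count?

Target frames = source frames × (target rate / source rate) = 129488 × (60)/(48) = 129488 × 5/4 = 161860.

161860 frames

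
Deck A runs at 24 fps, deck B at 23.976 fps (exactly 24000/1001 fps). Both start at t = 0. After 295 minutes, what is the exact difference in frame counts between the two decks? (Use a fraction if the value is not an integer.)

424800/1001 frames

295 min = 17700 s.
A emits 24 × 17700 = 424800 frames; B emits 24000/1001 × 17700 = 424800000/1001.
Difference = 424800/1001 frames (≈ 424.3756); B is behind A.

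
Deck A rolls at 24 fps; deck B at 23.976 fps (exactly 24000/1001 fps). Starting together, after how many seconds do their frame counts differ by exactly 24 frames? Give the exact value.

The gap grows by |24000/1001 − 24| = 24/1001 frames per second.
Time for a 24-frame gap: 24 ÷ (24/1001) = 1001 s.

1001 seconds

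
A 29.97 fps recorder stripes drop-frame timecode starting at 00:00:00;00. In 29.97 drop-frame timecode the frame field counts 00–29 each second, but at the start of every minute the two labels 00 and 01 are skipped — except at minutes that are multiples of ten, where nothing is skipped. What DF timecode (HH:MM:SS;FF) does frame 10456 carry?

00:05:48;26

Ten DF minutes hold 17982 frames, so frame 10456 lies in block 0 (frames 0–17981) with 10456 frames into that block.
The block's first minute is 1800 frames and the rest 1798 each; 10456 frames reaches minute 5, so 0 × 18 + 5 × 2 = 10 labels have been skipped so far.
Adding those back, label number 10456 + 10 = 10466 at 30 labels/s is 348 s + 26 f = 0 h 5 min 48 s frame 26, i.e. 00:05:48;26.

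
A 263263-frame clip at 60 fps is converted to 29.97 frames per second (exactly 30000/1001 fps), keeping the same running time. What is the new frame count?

131500 frames

Target frames = source frames × (target rate / source rate) = 263263 × (30000/1001)/(60) = 263263 × 500/1001 = 131500.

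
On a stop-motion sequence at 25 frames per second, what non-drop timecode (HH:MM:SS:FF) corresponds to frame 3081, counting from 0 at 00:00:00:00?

00:02:03:06

3081 ÷ 25 = 123 full seconds, remainder 6 frames.
123 s = 0 h 2 min 3 s.
Timecode: 00:02:03:06.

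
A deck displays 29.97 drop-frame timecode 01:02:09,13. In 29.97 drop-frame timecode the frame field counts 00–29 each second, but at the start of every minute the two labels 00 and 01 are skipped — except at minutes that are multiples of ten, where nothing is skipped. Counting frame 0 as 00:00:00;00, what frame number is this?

Complete 10-minute blocks: 6, each 17982 frames → 107892.
Remaining 2 whole minutes in the current block: 1800 + 1 × 1798 = 3598 frames.
Within the current minute: 9 × 30 + 13 − 2 = 281 (labels ;00/;01 skipped at this minute). Total = 107892 + 3598 + 281 = 111771.

111771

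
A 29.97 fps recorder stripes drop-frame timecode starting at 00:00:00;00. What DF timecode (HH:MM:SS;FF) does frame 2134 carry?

Each 10-minute DF block holds 10 × 60 × 30 − 9 × 2 = 17982 frames. 2134 ÷ 17982 → 0 full blocks, remainder 2134.
Within the partial block the first minute is 1800 frames and each further minute 1798, so 1 further minute boundary passed. Total skipped labels = 18 × 0 + 2 × 1 = 2.
Non-drop label index = 2134 + 2 = 2136; at 30 labels/s that is 00:01:11:06, i.e. DF 00:01:11;06.

00:01:11;06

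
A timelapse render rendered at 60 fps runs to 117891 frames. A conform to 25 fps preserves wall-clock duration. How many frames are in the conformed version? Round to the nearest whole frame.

Frames at target rate = 117891 × (25) / (60) = 196485/4 ≈ 49121.250.
Nearest whole frame: 49121.

49121 frames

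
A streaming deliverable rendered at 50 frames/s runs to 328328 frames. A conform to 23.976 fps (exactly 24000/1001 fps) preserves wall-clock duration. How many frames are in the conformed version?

157440 frames

Target frames = source frames × (target rate / source rate) = 328328 × (24000/1001)/(50) = 328328 × 480/1001 = 157440.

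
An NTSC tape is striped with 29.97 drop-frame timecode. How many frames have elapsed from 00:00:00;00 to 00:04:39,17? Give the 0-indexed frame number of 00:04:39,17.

As if non-drop at 30 labels/s: (0 × 3600 + 4 × 60 + 39) × 30 + 17 = 8387.
Minute boundaries passed: 4; those not divisible by 10: 4 − 0 = 4; dropped labels = 2 × 4 = 8.
Actual frame index = 8387 − 8 = 8379.

8379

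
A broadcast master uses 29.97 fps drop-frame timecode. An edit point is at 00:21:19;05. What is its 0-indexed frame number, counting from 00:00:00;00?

Complete 10-minute blocks: 2, each 17982 frames → 35964.
Remaining 1 whole minute in the current block: 1800 + 0 × 1798 = 1800 frames.
Within the current minute: 19 × 30 + 5 − 2 = 573 (labels ;00/;01 skipped at this minute). Total = 35964 + 1800 + 573 = 38337.

38337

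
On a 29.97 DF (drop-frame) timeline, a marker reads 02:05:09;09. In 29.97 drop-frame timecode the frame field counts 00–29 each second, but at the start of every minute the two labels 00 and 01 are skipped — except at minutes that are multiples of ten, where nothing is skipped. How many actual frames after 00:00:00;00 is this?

225053

As if non-drop at 30 labels/s: (2 × 3600 + 5 × 60 + 9) × 30 + 9 = 225279.
Minute boundaries passed: 125; those not divisible by 10: 125 − 12 = 113; dropped labels = 2 × 113 = 226.
Actual frame index = 225279 − 226 = 225053.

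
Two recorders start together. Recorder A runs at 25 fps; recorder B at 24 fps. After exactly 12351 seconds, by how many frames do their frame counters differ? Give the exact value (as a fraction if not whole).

12351 frames

A emits 25 × 12351 = 308775 frames; B emits 24 × 12351 = 296424.
Difference = 12351 frames; B is behind A.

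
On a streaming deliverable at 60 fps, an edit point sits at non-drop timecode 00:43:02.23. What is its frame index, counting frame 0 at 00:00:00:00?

frame 154943

Total seconds to the label: (0 × 3600 + 43 × 60 + 2) = 2582.
Frame index = 2582 × 60 + 23 = 154943.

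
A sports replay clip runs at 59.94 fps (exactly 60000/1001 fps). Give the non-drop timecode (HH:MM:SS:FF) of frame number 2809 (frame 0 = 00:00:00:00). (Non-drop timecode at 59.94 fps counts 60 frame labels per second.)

2809 ÷ 60 = 46 full seconds, remainder 49 frames.
46 s = 0 h 0 min 46 s.
Timecode: 00:00:46:49.

00:00:46:49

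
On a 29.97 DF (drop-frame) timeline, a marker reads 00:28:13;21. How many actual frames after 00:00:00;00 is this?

50759

Complete 10-minute blocks: 2, each 17982 frames → 35964.
Remaining 8 whole minutes in the current block: 1800 + 7 × 1798 = 14386 frames.
Within the current minute: 13 × 30 + 21 − 2 = 409 (labels ;00/;01 skipped at this minute). Total = 35964 + 14386 + 409 = 50759.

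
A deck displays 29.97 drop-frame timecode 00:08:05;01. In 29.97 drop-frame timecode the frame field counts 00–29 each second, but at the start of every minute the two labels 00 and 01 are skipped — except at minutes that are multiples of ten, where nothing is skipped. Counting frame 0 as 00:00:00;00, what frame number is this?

14535

As if non-drop at 30 labels/s: (0 × 3600 + 8 × 60 + 5) × 30 + 1 = 14551.
Minute boundaries passed: 8; those not divisible by 10: 8 − 0 = 8; dropped labels = 2 × 8 = 16.
Actual frame index = 14551 − 16 = 14535.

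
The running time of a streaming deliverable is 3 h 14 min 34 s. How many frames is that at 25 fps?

291850 frames

3 h 14 min 34 s = 11674 s.
Frames = 11674 × 25 = 291850.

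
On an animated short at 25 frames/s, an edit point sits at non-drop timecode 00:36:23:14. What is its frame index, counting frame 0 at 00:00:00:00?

Total seconds to the label: (0 × 3600 + 36 × 60 + 23) = 2183.
Frame index = 2183 × 25 + 14 = 54589.

54589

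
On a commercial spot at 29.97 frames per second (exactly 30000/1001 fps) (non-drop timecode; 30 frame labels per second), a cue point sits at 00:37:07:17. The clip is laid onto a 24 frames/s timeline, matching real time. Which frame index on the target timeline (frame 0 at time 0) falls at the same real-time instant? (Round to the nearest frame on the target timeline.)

Source frame index: (0×3600 + 37×60 + 7) × 30 + 17 = 66827.
Real time: 66827 / (30000/1001) = 66893827/30000 s.
Target frame: (66893827/30000) × (24) = 66893827/1250 ≈ 53515.062 → 53515.

frame 53515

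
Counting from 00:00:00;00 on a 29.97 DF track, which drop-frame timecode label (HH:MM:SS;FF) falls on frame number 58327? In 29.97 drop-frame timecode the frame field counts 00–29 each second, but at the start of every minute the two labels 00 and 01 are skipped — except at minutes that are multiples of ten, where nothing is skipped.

Ten DF minutes hold 17982 frames, so frame 58327 lies in block 3 (frames 53946–71927) with 4381 frames into that block.
The block's first minute is 1800 frames and the rest 1798 each; 4381 frames reaches minute 2, so 3 × 18 + 2 × 2 = 58 labels have been skipped so far.
Adding those back, label number 58327 + 58 = 58385 at 30 labels/s is 1946 s + 5 f = 0 h 32 min 26 s frame 5, i.e. 00:32:26;05.

00:32:26;05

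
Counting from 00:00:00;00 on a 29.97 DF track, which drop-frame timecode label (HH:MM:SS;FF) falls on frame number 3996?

00:02:13;10

Each 10-minute DF block holds 10 × 60 × 30 − 9 × 2 = 17982 frames. 3996 ÷ 17982 → 0 full blocks, remainder 3996.
Within the partial block the first minute is 1800 frames and each further minute 1798, so 2 further minute boundaries passed. Total skipped labels = 18 × 0 + 2 × 2 = 4.
Non-drop label index = 3996 + 4 = 4000; at 30 labels/s that is 00:02:13:10, i.e. DF 00:02:13;10.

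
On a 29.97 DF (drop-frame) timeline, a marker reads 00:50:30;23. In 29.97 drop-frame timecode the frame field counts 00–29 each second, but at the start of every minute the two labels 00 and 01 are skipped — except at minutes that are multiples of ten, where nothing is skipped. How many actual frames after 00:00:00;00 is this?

Complete 10-minute blocks: 5, each 17982 frames → 89910.
Remaining 0 whole minutes in the current block: 0 frames.
Within the current minute: 30 × 30 + 23 = 923. Total = 89910 + 0 + 923 = 90833.

90833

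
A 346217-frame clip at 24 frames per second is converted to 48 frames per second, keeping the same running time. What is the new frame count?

Frames at target rate = 346217 × (48) / (24) = 692434.

692434 frames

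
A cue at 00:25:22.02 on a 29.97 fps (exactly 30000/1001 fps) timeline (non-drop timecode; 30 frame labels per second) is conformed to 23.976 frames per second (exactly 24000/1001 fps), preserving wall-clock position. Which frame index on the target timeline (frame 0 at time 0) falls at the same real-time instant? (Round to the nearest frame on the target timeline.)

Source frame index: (0×3600 + 25×60 + 22) × 30 + 2 = 45662.
Real time: 45662 / (30000/1001) = 22853831/15000 s.
Target frame: (22853831/15000) × (24000/1001) = 182648/5 ≈ 36529.600 → 36530.

frame 36530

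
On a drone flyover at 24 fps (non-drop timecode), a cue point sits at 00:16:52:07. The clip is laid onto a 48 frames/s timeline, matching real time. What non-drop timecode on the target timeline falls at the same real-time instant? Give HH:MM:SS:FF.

Source frame index: (0×3600 + 16×60 + 52) × 24 + 7 = 24295.
Real time: 24295 / (24) = 24295/24 s.
Target frame: (24295/24) × (48) = 48590.
At 48 labels/s: frame 48590 → 00:16:52:14.

00:16:52:14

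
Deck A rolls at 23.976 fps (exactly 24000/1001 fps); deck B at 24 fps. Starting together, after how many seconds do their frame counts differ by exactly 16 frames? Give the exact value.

The gap grows by |24 − 24000/1001| = 24/1001 frames per second.
Time for a 16-frame gap: 16 ÷ (24/1001) = 2002/3 s.

2002/3 seconds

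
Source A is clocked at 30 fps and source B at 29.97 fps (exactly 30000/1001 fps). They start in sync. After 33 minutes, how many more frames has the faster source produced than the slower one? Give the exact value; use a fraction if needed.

5400/91 frames

33 min = 1980 s.
A emits 30 × 1980 = 59400 frames; B emits 30000/1001 × 1980 = 5400000/91.
Difference = 5400/91 frames (≈ 59.3407); B is behind A.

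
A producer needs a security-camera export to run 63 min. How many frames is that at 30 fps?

113400 frames

63 min = 3780 s.
Frames = 3780 × 30 = 113400.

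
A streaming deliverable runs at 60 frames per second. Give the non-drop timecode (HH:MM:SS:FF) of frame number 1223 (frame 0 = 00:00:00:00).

1223 ÷ 60 = 20 full seconds, remainder 23 frames.
20 s = 0 h 0 min 20 s.
Timecode: 00:00:20:23.

00:00:20:23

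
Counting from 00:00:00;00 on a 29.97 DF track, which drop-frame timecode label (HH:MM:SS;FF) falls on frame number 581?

Ten DF minutes hold 17982 frames, so frame 581 lies in block 0 (frames 0–17981) with 581 frames into that block.
The block's first minute is 1800 frames and the rest 1798 each; 581 frames reaches minute 0, so 0 × 18 + 0 × 2 = 0 labels have been skipped so far.
Adding those back, label number 581 + 0 = 581 at 30 labels/s is 19 s + 11 f = 0 h 0 min 19 s frame 11, i.e. 00:00:19;11.

00:00:19;11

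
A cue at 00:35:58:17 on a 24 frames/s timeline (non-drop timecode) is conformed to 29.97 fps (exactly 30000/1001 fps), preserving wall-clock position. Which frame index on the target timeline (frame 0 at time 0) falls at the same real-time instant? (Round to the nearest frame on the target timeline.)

frame 64697

Source frame index: (0×3600 + 35×60 + 58) × 24 + 17 = 51809.
Real time: 51809 / (24) = 51809/24 s.
Target frame: (51809/24) × (30000/1001) = 64761250/1001 ≈ 64696.553 → 64697.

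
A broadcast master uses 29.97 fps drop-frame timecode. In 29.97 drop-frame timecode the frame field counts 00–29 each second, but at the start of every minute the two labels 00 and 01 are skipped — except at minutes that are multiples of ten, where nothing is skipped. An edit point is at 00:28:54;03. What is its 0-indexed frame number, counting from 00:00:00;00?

As if non-drop at 30 labels/s: (0 × 3600 + 28 × 60 + 54) × 30 + 3 = 52023.
Minute boundaries passed: 28; those not divisible by 10: 28 − 2 = 26; dropped labels = 2 × 26 = 52.
Actual frame index = 52023 − 52 = 51971.

51971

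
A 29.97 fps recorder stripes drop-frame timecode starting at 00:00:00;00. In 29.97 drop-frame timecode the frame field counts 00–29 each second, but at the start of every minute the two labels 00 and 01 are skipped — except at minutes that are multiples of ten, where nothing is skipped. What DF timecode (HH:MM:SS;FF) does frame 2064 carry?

00:01:08;26

Ten DF minutes hold 17982 frames, so frame 2064 lies in block 0 (frames 0–17981) with 2064 frames into that block.
The block's first minute is 1800 frames and the rest 1798 each; 2064 frames reaches minute 1, so 0 × 18 + 1 × 2 = 2 labels have been skipped so far.
Adding those back, label number 2064 + 2 = 2066 at 30 labels/s is 68 s + 26 f = 0 h 1 min 8 s frame 26, i.e. 00:01:08;26.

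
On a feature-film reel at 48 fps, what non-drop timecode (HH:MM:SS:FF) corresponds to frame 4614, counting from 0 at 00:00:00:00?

4614 ÷ 48 = 96 full seconds, remainder 6 frames.
96 s = 0 h 1 min 36 s.
Timecode: 00:01:36:06.

00:01:36:06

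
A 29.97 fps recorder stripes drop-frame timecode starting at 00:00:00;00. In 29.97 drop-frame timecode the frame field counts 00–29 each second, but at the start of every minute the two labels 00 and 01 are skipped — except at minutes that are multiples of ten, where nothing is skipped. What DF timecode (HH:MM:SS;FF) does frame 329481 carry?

Ten DF minutes hold 17982 frames, so frame 329481 lies in block 18 (frames 323676–341657) with 5805 frames into that block.
The block's first minute is 1800 frames and the rest 1798 each; 5805 frames reaches minute 3, so 18 × 18 + 3 × 2 = 330 labels have been skipped so far.
Adding those back, label number 329481 + 330 = 329811 at 30 labels/s is 10993 s + 21 f = 3 h 3 min 13 s frame 21, i.e. 03:03:13;21.

03:03:13;21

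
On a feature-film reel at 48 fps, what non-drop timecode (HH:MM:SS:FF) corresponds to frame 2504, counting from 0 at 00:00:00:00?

2504 ÷ 48 = 52 full seconds, remainder 8 frames.
52 s = 0 h 0 min 52 s.
Timecode: 00:00:52:08.

00:00:52:08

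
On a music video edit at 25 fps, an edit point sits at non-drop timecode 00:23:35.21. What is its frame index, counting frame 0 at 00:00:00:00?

frame 35396

Total seconds to the label: (0 × 3600 + 23 × 60 + 35) = 1415.
Frame index = 1415 × 25 + 21 = 35396.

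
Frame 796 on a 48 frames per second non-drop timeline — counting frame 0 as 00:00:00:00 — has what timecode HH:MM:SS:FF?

00:00:16:28

796 ÷ 48 = 16 full seconds, remainder 28 frames.
16 s = 0 h 0 min 16 s.
Timecode: 00:00:16:28.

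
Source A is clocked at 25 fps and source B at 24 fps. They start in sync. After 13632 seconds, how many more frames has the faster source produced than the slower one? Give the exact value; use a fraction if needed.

A emits 25 × 13632 = 340800 frames; B emits 24 × 13632 = 327168.
Difference = 13632 frames; B is behind A.

13632 frames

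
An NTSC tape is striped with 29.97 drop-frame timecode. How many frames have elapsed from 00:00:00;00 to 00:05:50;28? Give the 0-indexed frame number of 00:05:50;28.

10518

Complete 10-minute blocks: 0, each 17982 frames → 0.
Remaining 5 whole minutes in the current block: 1800 + 4 × 1798 = 8992 frames.
Within the current minute: 50 × 30 + 28 − 2 = 1526 (labels ;00/;01 skipped at this minute). Total = 0 + 8992 + 1526 = 10518.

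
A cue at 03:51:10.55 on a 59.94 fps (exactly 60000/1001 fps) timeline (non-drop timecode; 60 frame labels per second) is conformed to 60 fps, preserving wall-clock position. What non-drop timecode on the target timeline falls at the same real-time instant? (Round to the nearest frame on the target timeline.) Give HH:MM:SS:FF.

03:51:24:47

Source frame index: (3×3600 + 51×60 + 10) × 60 + 55 = 832255.
Real time: 832255 / (60000/1001) = 166617451/12000 s.
Target frame: (166617451/12000) × (60) = 166617451/200 ≈ 833087.255 → 833087.
At 60 labels/s: frame 833087 → 03:51:24:47.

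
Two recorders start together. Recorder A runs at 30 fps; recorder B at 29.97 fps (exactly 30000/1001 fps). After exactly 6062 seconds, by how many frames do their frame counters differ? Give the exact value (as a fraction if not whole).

25980/143 frames

A emits 30 × 6062 = 181860 frames; B emits 30000/1001 × 6062 = 25980000/143.
Difference = 25980/143 frames (≈ 181.6783); B is behind A.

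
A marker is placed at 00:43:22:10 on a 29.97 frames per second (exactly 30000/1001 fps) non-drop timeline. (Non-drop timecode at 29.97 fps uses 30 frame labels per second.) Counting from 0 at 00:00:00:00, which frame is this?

frame 78070

Total seconds to the label: (0 × 3600 + 43 × 60 + 22) = 2602.
Frame index = 2602 × 30 + 10 = 78070.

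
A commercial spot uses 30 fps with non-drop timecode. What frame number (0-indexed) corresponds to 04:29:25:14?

frame 484964

Total seconds to the label: (4 × 3600 + 29 × 60 + 25) = 16165.
Frame index = 16165 × 30 + 14 = 484964.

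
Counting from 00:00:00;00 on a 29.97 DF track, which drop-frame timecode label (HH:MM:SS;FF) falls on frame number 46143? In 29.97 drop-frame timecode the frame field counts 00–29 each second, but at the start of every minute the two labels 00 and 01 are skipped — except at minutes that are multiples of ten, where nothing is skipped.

Ten DF minutes hold 17982 frames, so frame 46143 lies in block 2 (frames 35964–53945) with 10179 frames into that block.
The block's first minute is 1800 frames and the rest 1798 each; 10179 frames reaches minute 5, so 2 × 18 + 5 × 2 = 46 labels have been skipped so far.
Adding those back, label number 46143 + 46 = 46189 at 30 labels/s is 1539 s + 19 f = 0 h 25 min 39 s frame 19, i.e. 00:25:39;19.

00:25:39;19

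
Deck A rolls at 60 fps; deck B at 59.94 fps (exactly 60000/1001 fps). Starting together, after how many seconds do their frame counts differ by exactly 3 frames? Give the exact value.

The gap grows by |60000/1001 − 60| = 60/1001 frames per second.
Time for a 3-frame gap: 3 ÷ (60/1001) = 50.05 s.

50.05 seconds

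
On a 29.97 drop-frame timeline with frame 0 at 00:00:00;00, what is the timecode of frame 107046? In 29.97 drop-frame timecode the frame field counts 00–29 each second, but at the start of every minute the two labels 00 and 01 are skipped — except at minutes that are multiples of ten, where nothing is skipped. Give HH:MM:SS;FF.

00:59:31;24

Each 10-minute DF block holds 10 × 60 × 30 − 9 × 2 = 17982 frames. 107046 ÷ 17982 → 5 full blocks, remainder 17136.
Within the partial block the first minute is 1800 frames and each further minute 1798, so 9 further minute boundaries passed. Total skipped labels = 18 × 5 + 2 × 9 = 108.
Non-drop label index = 107046 + 108 = 107154; at 30 labels/s that is 00:59:31:24, i.e. DF 00:59:31;24.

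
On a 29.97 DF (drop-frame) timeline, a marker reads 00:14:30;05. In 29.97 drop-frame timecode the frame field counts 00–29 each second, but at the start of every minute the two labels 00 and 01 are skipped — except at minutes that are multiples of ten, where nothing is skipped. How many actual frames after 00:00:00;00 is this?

26079

Complete 10-minute blocks: 1, each 17982 frames → 17982.
Remaining 4 whole minutes in the current block: 1800 + 3 × 1798 = 7194 frames.
Within the current minute: 30 × 30 + 5 − 2 = 903 (labels ;00/;01 skipped at this minute). Total = 17982 + 7194 + 903 = 26079.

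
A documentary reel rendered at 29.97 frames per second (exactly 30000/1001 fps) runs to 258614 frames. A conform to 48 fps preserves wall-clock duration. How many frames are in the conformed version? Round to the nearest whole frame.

Frames at target rate = 258614 × (48) / (30000/1001) = 258872614/625 ≈ 414196.182.
Nearest whole frame: 414196.

414196 frames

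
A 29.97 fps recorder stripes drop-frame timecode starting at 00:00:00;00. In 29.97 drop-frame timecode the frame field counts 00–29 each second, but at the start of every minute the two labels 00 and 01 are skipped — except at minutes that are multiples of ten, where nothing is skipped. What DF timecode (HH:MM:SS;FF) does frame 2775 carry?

Ten DF minutes hold 17982 frames, so frame 2775 lies in block 0 (frames 0–17981) with 2775 frames into that block.
The block's first minute is 1800 frames and the rest 1798 each; 2775 frames reaches minute 1, so 0 × 18 + 1 × 2 = 2 labels have been skipped so far.
Adding those back, label number 2775 + 2 = 2777 at 30 labels/s is 92 s + 17 f = 0 h 1 min 32 s frame 17, i.e. 00:01:32;17.

00:01:32;17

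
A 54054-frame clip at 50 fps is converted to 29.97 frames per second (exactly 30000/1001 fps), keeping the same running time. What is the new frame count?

32400 frames

Target frames = source frames × (target rate / source rate) = 54054 × (30000/1001)/(50) = 54054 × 600/1001 = 32400.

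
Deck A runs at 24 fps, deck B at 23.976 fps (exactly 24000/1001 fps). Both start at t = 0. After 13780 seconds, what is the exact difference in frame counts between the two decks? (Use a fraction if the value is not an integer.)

A emits 24 × 13780 = 330720 frames; B emits 24000/1001 × 13780 = 25440000/77.
Difference = 25440/77 frames (≈ 330.3896); B is behind A.

25440/77 frames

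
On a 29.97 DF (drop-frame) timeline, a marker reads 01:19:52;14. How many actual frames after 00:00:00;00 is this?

143630

Complete 10-minute blocks: 7, each 17982 frames → 125874.
Remaining 9 whole minutes in the current block: 1800 + 8 × 1798 = 16184 frames.
Within the current minute: 52 × 30 + 14 − 2 = 1572 (labels ;00/;01 skipped at this minute). Total = 125874 + 16184 + 1572 = 143630.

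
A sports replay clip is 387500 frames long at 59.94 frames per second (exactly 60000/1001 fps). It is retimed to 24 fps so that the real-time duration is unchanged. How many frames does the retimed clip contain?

155155 frames

Target frames = source frames × (target rate / source rate) = 387500 × (24)/(60000/1001) = 387500 × 1001/2500 = 155155.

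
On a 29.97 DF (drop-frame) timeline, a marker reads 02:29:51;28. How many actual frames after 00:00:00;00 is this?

269488

As if non-drop at 30 labels/s: (2 × 3600 + 29 × 60 + 51) × 30 + 28 = 269758.
Minute boundaries passed: 149; those not divisible by 10: 149 − 14 = 135; dropped labels = 2 × 135 = 270.
Actual frame index = 269758 − 270 = 269488.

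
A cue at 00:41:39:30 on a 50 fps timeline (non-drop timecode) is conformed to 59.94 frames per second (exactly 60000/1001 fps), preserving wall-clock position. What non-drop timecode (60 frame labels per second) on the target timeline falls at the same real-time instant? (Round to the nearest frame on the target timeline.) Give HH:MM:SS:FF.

00:41:37:06

Source frame index: (0×3600 + 41×60 + 39) × 50 + 30 = 124980.
Real time: 124980 / (50) = 12498/5 s.
Target frame: (12498/5) × (60000/1001) = 149976000/1001 ≈ 149826.174 → 149826.
At 60 labels/s: frame 149826 → 00:41:37:06.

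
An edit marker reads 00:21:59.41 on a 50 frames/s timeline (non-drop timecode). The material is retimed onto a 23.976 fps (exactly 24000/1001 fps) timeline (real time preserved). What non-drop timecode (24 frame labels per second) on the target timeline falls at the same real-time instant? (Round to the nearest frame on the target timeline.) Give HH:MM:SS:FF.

00:21:58:12

Source frame index: (0×3600 + 21×60 + 59) × 50 + 41 = 65991.
Real time: 65991 / (50) = 65991/50 s.
Target frame: (65991/50) × (24000/1001) = 31675680/1001 ≈ 31644.036 → 31644.
At 24 labels/s: frame 31644 → 00:21:58:12.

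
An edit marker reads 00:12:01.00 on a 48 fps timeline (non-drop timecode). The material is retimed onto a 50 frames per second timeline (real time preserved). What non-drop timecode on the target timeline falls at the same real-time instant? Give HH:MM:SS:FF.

Source frame index: (0×3600 + 12×60 + 1) × 48 + 0 = 34608.
Real time: 34608 / (48) = 721 s.
Target frame: (721) × (50) = 36050.
At 50 labels/s: frame 36050 → 00:12:01:00.

00:12:01:00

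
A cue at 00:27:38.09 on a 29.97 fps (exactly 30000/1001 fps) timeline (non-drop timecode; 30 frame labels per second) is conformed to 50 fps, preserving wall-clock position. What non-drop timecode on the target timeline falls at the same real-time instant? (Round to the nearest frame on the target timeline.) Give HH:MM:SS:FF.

00:27:39:48

Source frame index: (0×3600 + 27×60 + 38) × 30 + 9 = 49749.
Real time: 49749 / (30000/1001) = 16599583/10000 s.
Target frame: (16599583/10000) × (50) = 16599583/200 ≈ 82997.915 → 82998.
At 50 labels/s: frame 82998 → 00:27:39:48.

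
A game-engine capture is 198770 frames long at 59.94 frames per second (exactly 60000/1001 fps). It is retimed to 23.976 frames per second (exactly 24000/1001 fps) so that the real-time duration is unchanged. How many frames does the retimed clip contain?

79508 frames

Target frames = source frames × (target rate / source rate) = 198770 × (24000/1001)/(60000/1001) = 198770 × 2/5 = 79508.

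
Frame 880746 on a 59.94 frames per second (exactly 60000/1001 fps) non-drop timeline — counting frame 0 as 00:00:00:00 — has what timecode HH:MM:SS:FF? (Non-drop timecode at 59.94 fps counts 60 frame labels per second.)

04:04:39:06

880746 ÷ 60 = 14679 full seconds, remainder 6 frames.
14679 s = 4 h 4 min 39 s.
Timecode: 04:04:39:06.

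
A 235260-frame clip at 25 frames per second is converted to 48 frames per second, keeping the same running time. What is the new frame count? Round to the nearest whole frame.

Frames at target rate = 235260 × (48) / (25) = 2258496/5 ≈ 451699.200.
Nearest whole frame: 451699.

451699 frames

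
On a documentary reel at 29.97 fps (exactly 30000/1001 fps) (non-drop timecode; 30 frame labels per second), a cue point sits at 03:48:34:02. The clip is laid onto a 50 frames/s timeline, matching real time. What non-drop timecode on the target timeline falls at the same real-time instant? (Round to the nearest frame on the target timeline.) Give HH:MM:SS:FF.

03:48:47:39

Source frame index: (3×3600 + 48×60 + 34) × 30 + 2 = 411422.
Real time: 411422 / (30000/1001) = 205916711/15000 s.
Target frame: (205916711/15000) × (50) = 205916711/300 ≈ 686389.037 → 686389.
At 50 labels/s: frame 686389 → 03:48:47:39.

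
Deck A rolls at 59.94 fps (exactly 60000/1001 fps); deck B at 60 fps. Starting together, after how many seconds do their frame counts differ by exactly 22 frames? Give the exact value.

11011/30 seconds

The gap grows by |60 − 60000/1001| = 60/1001 frames per second.
Time for a 22-frame gap: 22 ÷ (60/1001) = 11011/30 s.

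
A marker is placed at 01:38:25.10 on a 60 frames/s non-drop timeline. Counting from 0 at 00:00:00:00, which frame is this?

354310

Total seconds to the label: (1 × 3600 + 38 × 60 + 25) = 5905.
Frame index = 5905 × 60 + 10 = 354310.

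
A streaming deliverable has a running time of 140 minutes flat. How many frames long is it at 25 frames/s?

140 min = 8400 s.
Frames = 8400 × 25 = 210000.

210000 frames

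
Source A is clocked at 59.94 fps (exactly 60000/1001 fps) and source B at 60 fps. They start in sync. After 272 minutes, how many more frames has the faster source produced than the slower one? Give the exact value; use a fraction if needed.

979200/1001 frames

272 min = 16320 s.
A emits 60000/1001 × 16320 = 979200000/1001 frames; B emits 60 × 16320 = 979200.
Difference = 979200/1001 frames (≈ 978.2218); B is ahead of A.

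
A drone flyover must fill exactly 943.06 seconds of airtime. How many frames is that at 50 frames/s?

Frames = 943.06 × 50 = 47153.

47153 frames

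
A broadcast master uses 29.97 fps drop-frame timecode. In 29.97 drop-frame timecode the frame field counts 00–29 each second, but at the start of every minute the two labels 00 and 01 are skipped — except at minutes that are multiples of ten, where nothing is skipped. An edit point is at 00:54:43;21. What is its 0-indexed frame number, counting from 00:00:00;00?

As if non-drop at 30 labels/s: (0 × 3600 + 54 × 60 + 43) × 30 + 21 = 98511.
Minute boundaries passed: 54; those not divisible by 10: 54 − 5 = 49; dropped labels = 2 × 49 = 98.
Actual frame index = 98511 − 98 = 98413.

98413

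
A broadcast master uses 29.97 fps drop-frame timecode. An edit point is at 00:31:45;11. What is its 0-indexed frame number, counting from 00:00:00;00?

57105

Complete 10-minute blocks: 3, each 17982 frames → 53946.
Remaining 1 whole minute in the current block: 1800 + 0 × 1798 = 1800 frames.
Within the current minute: 45 × 30 + 11 − 2 = 1359 (labels ;00/;01 skipped at this minute). Total = 53946 + 1800 + 1359 = 57105.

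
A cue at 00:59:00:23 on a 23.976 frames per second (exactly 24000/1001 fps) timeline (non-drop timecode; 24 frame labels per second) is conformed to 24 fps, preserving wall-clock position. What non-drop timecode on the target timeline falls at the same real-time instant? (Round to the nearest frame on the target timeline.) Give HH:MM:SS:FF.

00:59:04:12

Source frame index: (0×3600 + 59×60 + 0) × 24 + 23 = 84983.
Real time: 84983 / (24000/1001) = 85067983/24000 s.
Target frame: (85067983/24000) × (24) = 85067983/1000 ≈ 85067.983 → 85068.
At 24 labels/s: frame 85068 → 00:59:04:12.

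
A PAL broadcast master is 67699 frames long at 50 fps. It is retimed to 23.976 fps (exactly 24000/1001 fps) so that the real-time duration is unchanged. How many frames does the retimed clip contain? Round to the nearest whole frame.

Frames at target rate = 67699 × (24000/1001) / (50) = 32495520/1001 ≈ 32463.057.
Nearest whole frame: 32463.

32463 frames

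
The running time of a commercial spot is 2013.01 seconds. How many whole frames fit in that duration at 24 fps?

Frames = 2013.01 × 24 = 1207806/25 ≈ 48312.2400.
Complete frames: 48312.

48312 frames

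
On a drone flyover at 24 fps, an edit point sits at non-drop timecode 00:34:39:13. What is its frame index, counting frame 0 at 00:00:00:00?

frame 49909

Total seconds to the label: (0 × 3600 + 34 × 60 + 39) = 2079.
Frame index = 2079 × 24 + 13 = 49909.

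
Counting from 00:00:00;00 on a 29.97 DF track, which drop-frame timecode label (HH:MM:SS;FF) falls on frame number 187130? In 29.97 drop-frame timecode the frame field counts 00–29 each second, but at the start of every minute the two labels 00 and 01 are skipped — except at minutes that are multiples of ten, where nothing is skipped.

Ten DF minutes hold 17982 frames, so frame 187130 lies in block 10 (frames 179820–197801) with 7310 frames into that block.
The block's first minute is 1800 frames and the rest 1798 each; 7310 frames reaches minute 4, so 10 × 18 + 4 × 2 = 188 labels have been skipped so far.
Adding those back, label number 187130 + 188 = 187318 at 30 labels/s is 6243 s + 28 f = 1 h 44 min 3 s frame 28, i.e. 01:44:03;28.

01:44:03;28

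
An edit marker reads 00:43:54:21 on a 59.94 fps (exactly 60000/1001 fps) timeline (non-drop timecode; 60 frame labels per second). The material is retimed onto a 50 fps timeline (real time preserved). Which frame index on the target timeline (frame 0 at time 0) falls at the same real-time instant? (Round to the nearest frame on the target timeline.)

frame 131849

Source frame index: (0×3600 + 43×60 + 54) × 60 + 21 = 158061.
Real time: 158061 / (60000/1001) = 52739687/20000 s.
Target frame: (52739687/20000) × (50) = 52739687/400 ≈ 131849.217 → 131849.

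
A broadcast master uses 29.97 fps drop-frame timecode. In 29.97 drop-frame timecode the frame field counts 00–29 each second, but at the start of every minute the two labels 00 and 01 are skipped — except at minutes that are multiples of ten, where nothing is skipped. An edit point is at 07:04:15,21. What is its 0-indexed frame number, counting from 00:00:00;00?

As if non-drop at 30 labels/s: (7 × 3600 + 4 × 60 + 15) × 30 + 21 = 763671.
Minute boundaries passed: 424; those not divisible by 10: 424 − 42 = 382; dropped labels = 2 × 382 = 764.
Actual frame index = 763671 − 764 = 762907.

762907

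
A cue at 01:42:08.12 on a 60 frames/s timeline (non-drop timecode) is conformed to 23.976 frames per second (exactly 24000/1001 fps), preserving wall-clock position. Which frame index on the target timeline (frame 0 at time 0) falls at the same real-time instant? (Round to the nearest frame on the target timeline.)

frame 146930

Source frame index: (1×3600 + 42×60 + 8) × 60 + 12 = 367692.
Real time: 367692 / (60) = 30641/5 s.
Target frame: (30641/5) × (24000/1001) = 11313600/77 ≈ 146929.870 → 146930.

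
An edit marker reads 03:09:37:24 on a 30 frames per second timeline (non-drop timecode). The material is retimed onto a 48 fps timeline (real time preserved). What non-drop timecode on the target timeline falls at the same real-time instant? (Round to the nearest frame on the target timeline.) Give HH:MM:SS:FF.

Source frame index: (3×3600 + 9×60 + 37) × 30 + 24 = 341334.
Real time: 341334 / (30) = 56889/5 s.
Target frame: (56889/5) × (48) = 2730672/5 ≈ 546134.400 → 546134.
At 48 labels/s: frame 546134 → 03:09:37:38.

03:09:37:38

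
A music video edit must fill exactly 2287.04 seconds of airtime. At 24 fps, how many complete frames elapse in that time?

Frames = 2287.04 × 24 = 1372224/25 ≈ 54888.9600.
Complete frames: 54888.

54888 frames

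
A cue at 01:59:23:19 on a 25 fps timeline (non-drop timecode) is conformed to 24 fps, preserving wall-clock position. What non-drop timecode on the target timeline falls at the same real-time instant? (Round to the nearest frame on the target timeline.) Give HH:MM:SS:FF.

Source frame index: (1×3600 + 59×60 + 23) × 25 + 19 = 179094.
Real time: 179094 / (25) = 179094/25 s.
Target frame: (179094/25) × (24) = 4298256/25 ≈ 171930.240 → 171930.
At 24 labels/s: frame 171930 → 01:59:23:18.

01:59:23:18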